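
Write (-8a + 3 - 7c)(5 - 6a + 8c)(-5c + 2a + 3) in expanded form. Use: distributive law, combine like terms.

202ac + 28a^2 - 144a - 284a^2c + 96a^3 - 2ac^2 - 108c + 45 - 113c^2 + 280c^3

(-8a + 3 - 7c)(5 - 6a + 8c)(-5c + 2a + 3)
= (-40a + 48a^2 - 64ac + 15 - 18a + 24c - 35c + 42ac - 56c^2)(-5c + 2a + 3)    [distributive law]
= (-58a + 48a^2 - 22ac + 15 - 11c - 56c^2)(-5c + 2a + 3)    [combine like terms]
= 290ac - 116a^2 - 174a - 240a^2c + 96a^3 + 144a^2 + 110ac^2 - 44a^2c - 66ac - 75c + 30a + 45 + 55c^2 - 22ac - 33c + 280c^3 - 112ac^2 - 168c^2    [distributive law]
= 202ac + 28a^2 - 144a - 284a^2c + 96a^3 - 2ac^2 - 108c + 45 - 113c^2 + 280c^3    [combine like terms]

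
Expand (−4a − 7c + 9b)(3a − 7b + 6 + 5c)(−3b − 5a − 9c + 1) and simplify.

−239a^2b + 60a^3 + 313a^2c + 108a^2 + 150ab^2 − 842abc − 143ab + 385ac − 24a + 544ac^2 + 285b^2c − 741bc^2 − 266bc + 343c^2 − 42c + 315c^3 + 189b^3 − 225b^2 + 54b

(−4a − 7c + 9b)(3a − 7b + 6 + 5c)(−3b − 5a − 9c + 1)
= (−12a^2 + 28ab − 24a − 20ac − 21ac + 49bc − 42c − 35c^2 + 27ab − 63b^2 + 54b + 45bc)(−3b − 5a − 9c + 1)    [distributive law]
= (−12a^2 + 55ab − 24a − 41ac + 94bc − 42c − 35c^2 − 63b^2 + 54b)(−3b − 5a − 9c + 1)    [combine like terms]
= 36a^2b + 60a^3 + 108a^2c − 12a^2 − 165ab^2 − 275a^2b − 495abc + 55ab + 72ab + 120a^2 + 216ac − 24a + 123abc + 205a^2c + 369ac^2 − 41ac − 282b^2c − 470abc − 846bc^2 + 94bc + 126bc + 210ac + 378c^2 − 42c + 105bc^2 + 175ac^2 + 315c^3 − 35c^2 + 189b^3 + 315ab^2 + 567b^2c − 63b^2 − 162b^2 − 270ab − 486bc + 54b    [distributive law]
= −239a^2b + 60a^3 + 313a^2c + 108a^2 + 150ab^2 − 842abc − 143ab + 385ac − 24a + 544ac^2 + 285b^2c − 741bc^2 − 266bc + 343c^2 − 42c + 315c^3 + 189b^3 − 225b^2 + 54b    [combine like terms]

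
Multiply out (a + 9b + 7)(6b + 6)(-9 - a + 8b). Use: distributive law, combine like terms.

(a + 9b + 7)(6b + 6)(-9 - a + 8b)
= (6ab + 6a + 54b^2 + 54b + 42b + 42)(-9 - a + 8b)    [distributive law]
= (6ab + 6a + 54b^2 + 96b + 42)(-9 - a + 8b)    [combine like terms]
= -54ab - 6a^2b + 48ab^2 - 54a - 6a^2 + 48ab - 486b^2 - 54ab^2 + 432b^3 - 864b - 96ab + 768b^2 - 378 - 42a + 336b    [distributive law]
= -102ab - 6a^2b - 6ab^2 - 96a - 6a^2 + 282b^2 + 432b^3 - 528b - 378    [combine like terms]

-102ab - 6a^2b - 6ab^2 - 96a - 6a^2 + 282b^2 + 432b^3 - 528b - 378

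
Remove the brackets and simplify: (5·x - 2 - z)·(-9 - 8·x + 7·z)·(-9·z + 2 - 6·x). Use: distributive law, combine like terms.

(5·x - 2 - z)·(-9 - 8·x + 7·z)·(-9·z + 2 - 6·x)
= (-45·x - 40·x² + 35·x·z + 18 + 16·x - 14·z + 9·z + 8·x·z - 7·z²)·(-9·z + 2 - 6·x)    [distributive law]
= (-29·x - 40·x² + 43·x·z + 18 - 5·z - 7·z²)·(-9·z + 2 - 6·x)    [combine like terms]
= 261·x·z - 58·x + 174·x² + 360·x²·z - 80·x² + 240·x³ - 387·x·z² + 86·x·z - 258·x²·z - 162·z + 36 - 108·x + 45·z² - 10·z + 30·x·z + 63·z³ - 14·z² + 42·x·z²    [distributive law]
= 377·x·z - 166·x + 94·x² + 102·x²·z + 240·x³ - 345·x·z² - 172·z + 36 + 31·z² + 63·z³    [combine like terms]

377·x·z - 166·x + 94·x² + 102·x²·z + 240·x³ - 345·x·z² - 172·z + 36 + 31·z² + 63·z³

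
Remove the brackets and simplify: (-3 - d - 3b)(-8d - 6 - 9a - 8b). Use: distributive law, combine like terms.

30d + 18 + 27a + 42b + 8d² + 9ad + 32bd + 27ab + 24b²

(-3 - d - 3b)(-8d - 6 - 9a - 8b)
= 24d + 18 + 27a + 24b + 8d² + 6d + 9ad + 8bd + 24bd + 18b + 27ab + 24b²    [distributive law]
= 30d + 18 + 27a + 42b + 8d² + 9ad + 32bd + 27ab + 24b²    [combine like terms]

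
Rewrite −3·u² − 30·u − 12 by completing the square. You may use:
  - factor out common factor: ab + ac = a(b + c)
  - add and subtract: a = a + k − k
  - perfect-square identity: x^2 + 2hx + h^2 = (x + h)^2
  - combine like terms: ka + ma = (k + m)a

−3·u² − 30·u − 12
= −3(u² + 10·u) − 12    [factor out -3 from the u-terms]
= −3(u² + 10·u + 25 − 25) − 12    [add and subtract 25 inside the bracket]
= −3(u + 5)² + 75 − 12    [perfect-square identity]
= −3(u + 5)² + 63    [combine constants]

−3(u + 5)² + 63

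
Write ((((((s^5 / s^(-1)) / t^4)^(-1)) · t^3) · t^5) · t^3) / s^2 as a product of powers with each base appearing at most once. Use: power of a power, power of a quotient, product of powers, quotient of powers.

((((((s^5 / s^(-1)) / t^4)^(-1)) · t^3) · t^5) · t^3) / s^2
= ((((((s^5 / s^(-1))^(-1)) / ((t^4)^(-1))) · t^3) · t^5) · t^3) / s^2    [power of a quotient]
= (((((((s^5)^(-1)) / ((s^(-1))^(-1))) / ((t^4)^(-1))) · t^3) · t^5) · t^3) / s^2    [power of a quotient]
= (((((s^(-5) / ((s^(-1))^(-1))) / ((t^4)^(-1))) · t^3) · t^5) · t^3) / s^2    [power of a power]
= (((((s^(-5) / s) / ((t^4)^(-1))) · t^3) · t^5) · t^3) / s^2    [power of a power]
= ((((s^(-6) / ((t^4)^(-1))) · t^3) · t^5) · t^3) / s^2    [quotient of powers]
= ((((s^(-6) / t^(-4)) · t^3) · t^5) · t^3) / s^2    [power of a power]
= s^(-8)t^15    [quotient of powers; product of powers]

s^(-8)t^15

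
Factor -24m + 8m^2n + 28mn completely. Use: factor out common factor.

4m(-6 + 2mn + 7n)

-24m + 8m^2n + 28mn
= 4(-6m + 2m^2n + 7mn)    [factor out 4]
= 4m(-6 + 2mn + 7n)    [factor out m]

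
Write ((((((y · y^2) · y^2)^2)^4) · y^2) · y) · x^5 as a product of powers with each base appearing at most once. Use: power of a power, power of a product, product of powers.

((((((y · y^2) · y^2)^2)^4) · y^2) · y) · x^5
= (((((y · y^2) · y^2)^8) · y^2) · y) · x^5    [power of a power]
= (((((y · y^2)^8) · ((y^2)^8)) · y^2) · y) · x^5    [power of a product]
= (((((y^8) · ((y^2)^8)) · ((y^2)^8)) · y^2) · y) · x^5    [power of a product]
= ((((y^8 · y^16) · ((y^2)^8)) · y^2) · y) · x^5    [power of a power]
= (((y^24 · ((y^2)^8)) · y^2) · y) · x^5    [product of powers]
= (((y^24 · y^16) · y^2) · y) · x^5    [power of a power]
= ((y^40 · y^2) · y) · x^5    [product of powers]
= (y^42 · y) · x^5    [product of powers]
= y^43 · x^5    [product of powers]
= x^5·y^43    [rearrange]

x^5·y^43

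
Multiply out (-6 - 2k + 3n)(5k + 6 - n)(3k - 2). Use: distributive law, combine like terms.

(-6 - 2k + 3n)(5k + 6 - n)(3k - 2)
= (-30k - 36 + 6n - 10k^2 - 12k + 2kn + 15kn + 18n - 3n^2)(3k - 2)    [distributive law]
= (-42k - 36 + 24n - 10k^2 + 17kn - 3n^2)(3k - 2)    [combine like terms]
= -126k^2 + 84k - 108k + 72 + 72kn - 48n - 30k^3 + 20k^2 + 51k^2n - 34kn - 9kn^2 + 6n^2    [distributive law]
= -106k^2 - 24k + 72 + 38kn - 48n - 30k^3 + 51k^2n - 9kn^2 + 6n^2    [combine like terms]

-106k^2 - 24k + 72 + 38kn - 48n - 30k^3 + 51k^2n - 9kn^2 + 6n^2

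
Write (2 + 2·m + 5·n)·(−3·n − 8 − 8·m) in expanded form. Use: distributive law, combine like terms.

(2 + 2·m + 5·n)·(−3·n − 8 − 8·m)
= −6·n − 16 − 16·m − 6·m·n − 16·m − 16·m^2 − 15·n^2 − 40·n − 40·m·n    [distributive law]
= −46·n − 16 − 32·m − 46·m·n − 16·m^2 − 15·n^2    [combine like terms]

−46·n − 16 − 32·m − 46·m·n − 16·m^2 − 15·n^2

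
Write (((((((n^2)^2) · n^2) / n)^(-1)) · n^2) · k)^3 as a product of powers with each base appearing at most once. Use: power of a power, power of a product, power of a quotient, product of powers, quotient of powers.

k^3n^(-9)

(((((((n^2)^2) · n^2) / n)^(-1)) · n^2) · k)^3
= (((((((n^2)^2) · n^2) / n)^(-1)) · n^2)^3) · (k^3)    [power of a product]
= (((((((n^2)^2) · n^2) / n)^(-1))^3) · ((n^2)^3)) · (k^3)    [power of a product]
= ((((((n^2)^2) · n^2) / n)^(-3)) · ((n^2)^3)) · (k^3)    [power of a power]
= ((((((n^2)^2) · n^2)^(-3)) / (n^(-3))) · ((n^2)^3)) · (k^3)    [power of a quotient]
= ((((((n^2)^2)^(-3)) · ((n^2)^(-3))) / (n^(-3))) · ((n^2)^3)) · (k^3)    [power of a product]
= (((((n^2)^(-6)) · ((n^2)^(-3))) / (n^(-3))) · ((n^2)^3)) · (k^3)    [power of a power]
= (((n^(-12) · ((n^2)^(-3))) / (n^(-3))) · ((n^2)^3)) · (k^3)    [power of a power]
= (((n^(-12) · n^(-6)) / (n^(-3))) · ((n^2)^3)) · (k^3)    [power of a power]
= ((n^(-18) / (n^(-3))) · ((n^2)^3)) · (k^3)    [product of powers]
= (n^(-15) · ((n^2)^3)) · (k^3)    [quotient of powers]
= (n^(-15) · n^6) · (k^3)    [power of a power]
= n^(-9) · (k^3)    [product of powers]
= k^3n^(-9)    [rearrange]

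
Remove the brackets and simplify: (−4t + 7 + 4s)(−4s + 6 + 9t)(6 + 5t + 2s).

370st + 188st^2 + 24s^2t + 444t − 21t^2 − 180t^3 + 60s − 104s^2 + 252 − 32s^3

(−4t + 7 + 4s)(−4s + 6 + 9t)(6 + 5t + 2s)
= (16st − 24t − 36t^2 − 28s + 42 + 63t − 16s^2 + 24s + 36st)(6 + 5t + 2s)    [distributive law]
= (52st + 39t − 36t^2 − 4s + 42 − 16s^2)(6 + 5t + 2s)    [combine like terms]
= 312st + 260st^2 + 104s^2t + 234t + 195t^2 + 78st − 216t^2 − 180t^3 − 72st^2 − 24s − 20st − 8s^2 + 252 + 210t + 84s − 96s^2 − 80s^2t − 32s^3    [distributive law]
= 370st + 188st^2 + 24s^2t + 444t − 21t^2 − 180t^3 + 60s − 104s^2 + 252 − 32s^3    [combine like terms]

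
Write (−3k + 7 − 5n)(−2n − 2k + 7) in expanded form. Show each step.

16kn + 6k^2 − 35k − 49n + 49 + 10n^2

(−3k + 7 − 5n)(−2n − 2k + 7)
= 6kn + 6k^2 − 21k − 14n − 14k + 49 + 10n^2 + 10kn − 35n    [distributive law]
= 16kn + 6k^2 − 35k − 49n + 49 + 10n^2    [combine like terms]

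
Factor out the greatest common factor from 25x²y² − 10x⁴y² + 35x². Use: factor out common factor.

25x²y² − 10x⁴y² + 35x²
= 5(5x²y² − 2x⁴y² + 7x²)    [factor out 5]
= 5x²(5y² − 2x²y² + 7)    [factor out x²]

5x²(5y² − 2x²y² + 7)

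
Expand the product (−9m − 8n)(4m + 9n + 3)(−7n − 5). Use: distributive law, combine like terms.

252m²n + 180m² + 791mn² + 754mn + 135m + 504n³ + 528n² + 120n

(−9m − 8n)(4m + 9n + 3)(−7n − 5)
= (−36m² − 81mn − 27m − 32mn − 72n² − 24n)(−7n − 5)    [distributive law]
= (−36m² − 113mn − 27m − 72n² − 24n)(−7n − 5)    [combine like terms]
= 252m²n + 180m² + 791mn² + 565mn + 189mn + 135m + 504n³ + 360n² + 168n² + 120n    [distributive law]
= 252m²n + 180m² + 791mn² + 754mn + 135m + 504n³ + 528n² + 120n    [combine like terms]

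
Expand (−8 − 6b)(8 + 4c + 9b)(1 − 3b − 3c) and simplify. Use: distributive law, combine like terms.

(−8 − 6b)(8 + 4c + 9b)(1 − 3b − 3c)
= (−64 − 32c − 72b − 48b − 24bc − 54b²)(1 − 3b − 3c)    [distributive law]
= (−64 − 32c − 120b − 24bc − 54b²)(1 − 3b − 3c)    [combine like terms]
= −64 + 192b + 192c − 32c + 96bc + 96c² − 120b + 360b² + 360bc − 24bc + 72b²c + 72bc² − 54b² + 162b³ + 162b²c    [distributive law]
= −64 + 72b + 160c + 432bc + 96c² + 306b² + 234b²c + 72bc² + 162b³    [combine like terms]

−64 + 72b + 160c + 432bc + 96c² + 306b² + 234b²c + 72bc² + 162b³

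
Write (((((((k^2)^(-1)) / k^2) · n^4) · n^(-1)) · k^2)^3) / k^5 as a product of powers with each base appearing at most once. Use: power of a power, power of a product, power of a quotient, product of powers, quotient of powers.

(((((((k^2)^(-1)) / k^2) · n^4) · n^(-1)) · k^2)^3) / k^5
= (((((((k^2)^(-1)) / k^2) · n^4) · n^(-1))^3) · ((k^2)^3)) / k^5    [power of a product]
= (((((((k^2)^(-1)) / k^2) · n^4)^3) · ((n^(-1))^3)) · ((k^2)^3)) / k^5    [power of a product]
= (((((((k^2)^(-1)) / k^2)^3) · ((n^4)^3)) · ((n^(-1))^3)) · ((k^2)^3)) / k^5    [power of a product]
= (((((((k^2)^(-1))^3) / ((k^2)^3)) · ((n^4)^3)) · ((n^(-1))^3)) · ((k^2)^3)) / k^5    [power of a quotient]
= ((((((k^2)^(-3)) / ((k^2)^3)) · ((n^4)^3)) · ((n^(-1))^3)) · ((k^2)^3)) / k^5    [power of a power]
= ((((k^(-6) / ((k^2)^3)) · ((n^4)^3)) · ((n^(-1))^3)) · ((k^2)^3)) / k^5    [power of a power]
= ((((k^(-6) / k^6) · ((n^4)^3)) · ((n^(-1))^3)) · ((k^2)^3)) / k^5    [power of a power]
= (((k^(-12) · ((n^4)^3)) · ((n^(-1))^3)) · ((k^2)^3)) / k^5    [quotient of powers]
= (((k^(-12) · n^12) · ((n^(-1))^3)) · ((k^2)^3)) / k^5    [power of a power]
= (((k^(-12) · n^12) · n^(-3)) · ((k^2)^3)) / k^5    [power of a power]
= (((k^(-12) · n^12) · n^(-3)) · k^6) / k^5    [power of a power]
= k^(-11)·n^9    [quotient of powers; product of powers]

k^(-11)·n^9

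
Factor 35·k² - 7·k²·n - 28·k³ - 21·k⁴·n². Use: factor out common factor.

35·k² - 7·k²·n - 28·k³ - 21·k⁴·n²
= 7(5·k² - k²·n - 4·k³ - 3·k⁴·n²)    [factor out 7]
= 7·k²(5 - n - 4·k - 3·k²·n²)    [factor out k²]

7·k²(5 - n - 4·k - 3·k²·n²)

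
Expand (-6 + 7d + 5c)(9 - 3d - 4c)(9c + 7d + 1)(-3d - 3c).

2142cd + 1251c² + 891d² + 162d + 162c - 5145cd² - 5310c²d - 1638d³ - 1803c³ + 1911cd³ + 3051c²d² + 441d⁴ + 2121c³d + 540c⁴

(-6 + 7d + 5c)(9 - 3d - 4c)(9c + 7d + 1)(-3d - 3c)
= (-54 + 18d + 24c + 63d - 21d² - 28cd + 45c - 15cd - 20c²)(9c + 7d + 1)(-3d - 3c)    [distributive law]
= (-54 + 81d + 69c - 21d² - 43cd - 20c²)(9c + 7d + 1)(-3d - 3c)    [combine like terms]
= (-486c - 378d - 54 + 729cd + 567d² + 81d + 621c² + 483cd + 69c - 189cd² - 147d³ - 21d² - 387c²d - 301cd² - 43cd - 180c³ - 140c²d - 20c²)(-3d - 3c)    [distributive law]
= (-417c - 297d - 54 + 1169cd + 546d² + 601c² - 490cd² - 147d³ - 527c²d - 180c³)(-3d - 3c)    [combine like terms]
= 1251cd + 1251c² + 891d² + 891cd + 162d + 162c - 3507cd² - 3507c²d - 1638d³ - 1638cd² - 1803c²d - 1803c³ + 1470cd³ + 1470c²d² + 441d⁴ + 441cd³ + 1581c²d² + 1581c³d + 540c³d + 540c⁴    [distributive law]
= 2142cd + 1251c² + 891d² + 162d + 162c - 5145cd² - 5310c²d - 1638d³ - 1803c³ + 1911cd³ + 3051c²d² + 441d⁴ + 2121c³d + 540c⁴    [combine like terms]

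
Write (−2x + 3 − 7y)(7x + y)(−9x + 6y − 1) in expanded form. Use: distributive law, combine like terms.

(−2x + 3 − 7y)(7x + y)(−9x + 6y − 1)
= (−14x² − 2xy + 21x + 3y − 49xy − 7y²)(−9x + 6y − 1)    [distributive law]
= (−14x² − 51xy + 21x + 3y − 7y²)(−9x + 6y − 1)    [combine like terms]
= 126x³ − 84x²y + 14x² + 459x²y − 306xy² + 51xy − 189x² + 126xy − 21x − 27xy + 18y² − 3y + 63xy² − 42y³ + 7y²    [distributive law]
= 126x³ + 375x²y − 175x² − 243xy² + 150xy − 21x + 25y² − 3y − 42y³    [combine like terms]

126x³ + 375x²y − 175x² − 243xy² + 150xy − 21x + 25y² − 3y − 42y³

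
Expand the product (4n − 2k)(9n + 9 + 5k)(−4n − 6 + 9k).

(4n − 2k)(9n + 9 + 5k)(−4n − 6 + 9k)
= (36n^2 + 36n + 20kn − 18kn − 18k − 10k^2)(−4n − 6 + 9k)    [distributive law]
= (36n^2 + 36n + 2kn − 18k − 10k^2)(−4n − 6 + 9k)    [combine like terms]
= −144n^3 − 216n^2 + 324kn^2 − 144n^2 − 216n + 324kn − 8kn^2 − 12kn + 18k^2n + 72kn + 108k − 162k^2 + 40k^2n + 60k^2 − 90k^3    [distributive law]
= −144n^3 − 360n^2 + 316kn^2 − 216n + 384kn + 58k^2n + 108k − 102k^2 − 90k^3    [combine like terms]

−144n^3 − 360n^2 + 316kn^2 − 216n + 384kn + 58k^2n + 108k − 102k^2 − 90k^3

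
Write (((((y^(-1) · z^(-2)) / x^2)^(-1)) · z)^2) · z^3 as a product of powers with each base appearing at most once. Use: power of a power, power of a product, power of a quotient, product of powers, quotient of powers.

(((((y^(-1) · z^(-2)) / x^2)^(-1)) · z)^2) · z^3
= (((((y^(-1) · z^(-2)) / x^2)^(-1))^2) · (z^2)) · z^3    [power of a product]
= ((((y^(-1) · z^(-2)) / x^2)^(-2)) · (z^2)) · z^3    [power of a power]
= ((((y^(-1) · z^(-2))^(-2)) / ((x^2)^(-2))) · (z^2)) · z^3    [power of a quotient]
= (((((y^(-1))^(-2)) · ((z^(-2))^(-2))) / ((x^2)^(-2))) · (z^2)) · z^3    [power of a product]
= (((y^2 · ((z^(-2))^(-2))) / ((x^2)^(-2))) · (z^2)) · z^3    [power of a power]
= (((y^2 · z^4) / ((x^2)^(-2))) · (z^2)) · z^3    [power of a power]
= (((y^2 · z^4) / x^(-4)) · (z^2)) · z^3    [power of a power]
= x^4y^2z^9    [quotient of powers; product of powers]

x^4y^2z^9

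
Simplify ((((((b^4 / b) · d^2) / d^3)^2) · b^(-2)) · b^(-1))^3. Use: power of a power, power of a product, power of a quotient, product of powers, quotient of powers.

((((((b^4 / b) · d^2) / d^3)^2) · b^(-2)) · b^(-1))^3
= ((((((b^4 / b) · d^2) / d^3)^2) · b^(-2))^3) · ((b^(-1))^3)    [power of a product]
= ((((((b^4 / b) · d^2) / d^3)^2)^3) · ((b^(-2))^3)) · ((b^(-1))^3)    [power of a product]
= (((((b^4 / b) · d^2) / d^3)^6) · ((b^(-2))^3)) · ((b^(-1))^3)    [power of a power]
= (((((b^4 / b) · d^2)^6) / ((d^3)^6)) · ((b^(-2))^3)) · ((b^(-1))^3)    [power of a quotient]
= (((((b^4 / b)^6) · ((d^2)^6)) / ((d^3)^6)) · ((b^(-2))^3)) · ((b^(-1))^3)    [power of a product]
= ((((((b^4)^6) / (b^6)) · ((d^2)^6)) / ((d^3)^6)) · ((b^(-2))^3)) · ((b^(-1))^3)    [power of a quotient]
= ((((b^24 / (b^6)) · ((d^2)^6)) / ((d^3)^6)) · ((b^(-2))^3)) · ((b^(-1))^3)    [power of a power]
= (((b^18 · ((d^2)^6)) / ((d^3)^6)) · ((b^(-2))^3)) · ((b^(-1))^3)    [quotient of powers]
= (((b^18 · d^12) / ((d^3)^6)) · ((b^(-2))^3)) · ((b^(-1))^3)    [power of a power]
= (((b^18 · d^12) / d^18) · ((b^(-2))^3)) · ((b^(-1))^3)    [power of a power]
= (((b^18 · d^12) / d^18) · b^(-6)) · ((b^(-1))^3)    [power of a power]
= (((b^18 · d^12) / d^18) · b^(-6)) · b^(-3)    [power of a power]
= b^9·d^(-6)    [quotient of powers; product of powers]

b^9·d^(-6)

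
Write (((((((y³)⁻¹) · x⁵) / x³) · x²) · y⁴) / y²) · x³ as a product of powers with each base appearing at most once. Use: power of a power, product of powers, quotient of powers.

(((((((y³)⁻¹) · x⁵) / x³) · x²) · y⁴) / y²) · x³
= (((((y⁻³ · x⁵) / x³) · x²) · y⁴) / y²) · x³    [power of a power]
= x⁷y⁻¹    [quotient of powers; product of powers]

x⁷y⁻¹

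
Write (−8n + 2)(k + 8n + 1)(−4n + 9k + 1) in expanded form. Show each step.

(−8n + 2)(k + 8n + 1)(−4n + 9k + 1)
= (−8kn − 64n^2 − 8n + 2k + 16n + 2)(−4n + 9k + 1)    [distributive law]
= (−8kn − 64n^2 + 8n + 2k + 2)(−4n + 9k + 1)    [combine like terms]
= 32kn^2 − 72k^2n − 8kn + 256n^3 − 576kn^2 − 64n^2 − 32n^2 + 72kn + 8n − 8kn + 18k^2 + 2k − 8n + 18k + 2    [distributive law]
= −544kn^2 − 72k^2n + 56kn + 256n^3 − 96n^2 + 18k^2 + 20k + 2    [combine like terms]

−544kn^2 − 72k^2n + 56kn + 256n^3 − 96n^2 + 18k^2 + 20k + 2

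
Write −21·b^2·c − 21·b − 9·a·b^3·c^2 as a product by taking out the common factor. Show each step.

−21·b^2·c − 21·b − 9·a·b^3·c^2
= 3(−7·b^2·c − 7·b − 3·a·b^3·c^2)    [factor out 3]
= 3·b(−7·b·c − 7 − 3·a·b^2·c^2)    [factor out b]

3·b(−7·b·c − 7 − 3·a·b^2·c^2)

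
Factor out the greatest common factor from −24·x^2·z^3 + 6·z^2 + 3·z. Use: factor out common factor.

−24·x^2·z^3 + 6·z^2 + 3·z
= 3(−8·x^2·z^3 + 2·z^2 + z)    [factor out 3]
= 3·z(−8·x^2·z^2 + 2·z + 1)    [factor out z]

3·z(−8·x^2·z^2 + 2·z + 1)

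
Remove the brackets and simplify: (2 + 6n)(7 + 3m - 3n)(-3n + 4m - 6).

(2 + 6n)(7 + 3m - 3n)(-3n + 4m - 6)
= (14 + 6m - 6n + 42n + 18mn - 18n²)(-3n + 4m - 6)    [distributive law]
= (14 + 6m + 36n + 18mn - 18n²)(-3n + 4m - 6)    [combine like terms]
= -42n + 56m - 84 - 18mn + 24m² - 36m - 108n² + 144mn - 216n - 54mn² + 72m²n - 108mn + 54n³ - 72mn² + 108n²    [distributive law]
= -258n + 20m - 84 + 18mn + 24m² - 126mn² + 72m²n + 54n³    [combine like terms]

-258n + 20m - 84 + 18mn + 24m² - 126mn² + 72m²n + 54n³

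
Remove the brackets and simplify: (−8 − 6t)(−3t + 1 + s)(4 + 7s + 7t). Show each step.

16t + 46st + 198t^2 − 32 − 88s − 56s^2 + 84st^2 + 126t^3 − 42s^2t

(−8 − 6t)(−3t + 1 + s)(4 + 7s + 7t)
= (24t − 8 − 8s + 18t^2 − 6t − 6st)(4 + 7s + 7t)    [distributive law]
= (18t − 8 − 8s + 18t^2 − 6st)(4 + 7s + 7t)    [combine like terms]
= 72t + 126st + 126t^2 − 32 − 56s − 56t − 32s − 56s^2 − 56st + 72t^2 + 126st^2 + 126t^3 − 24st − 42s^2t − 42st^2    [distributive law]
= 16t + 46st + 198t^2 − 32 − 88s − 56s^2 + 84st^2 + 126t^3 − 42s^2t    [combine like terms]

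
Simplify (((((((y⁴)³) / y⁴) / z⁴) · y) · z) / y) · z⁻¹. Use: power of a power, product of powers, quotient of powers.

(((((((y⁴)³) / y⁴) / z⁴) · y) · z) / y) · z⁻¹
= (((((y¹² / y⁴) / z⁴) · y) · z) / y) · z⁻¹    [power of a power]
= ((((y⁸ / z⁴) · y) · z) / y) · z⁻¹    [quotient of powers]
= y⁸z⁻⁴    [quotient of powers; product of powers]

y⁸z⁻⁴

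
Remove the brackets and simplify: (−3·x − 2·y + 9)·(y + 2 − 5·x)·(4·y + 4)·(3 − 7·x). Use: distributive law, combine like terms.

(−3·x − 2·y + 9)·(y + 2 − 5·x)·(4·y + 4)·(3 − 7·x)
= (−3·x·y − 6·x + 15·x^2 − 2·y^2 − 4·y + 10·x·y + 9·y + 18 − 45·x)·(4·y + 4)·(3 − 7·x)    [distributive law]
= (7·x·y − 51·x + 15·x^2 − 2·y^2 + 5·y + 18)·(4·y + 4)·(3 − 7·x)    [combine like terms]
= (28·x·y^2 + 28·x·y − 204·x·y − 204·x + 60·x^2·y + 60·x^2 − 8·y^3 − 8·y^2 + 20·y^2 + 20·y + 72·y + 72)·(3 − 7·x)    [distributive law]
= (28·x·y^2 − 176·x·y − 204·x + 60·x^2·y + 60·x^2 − 8·y^3 + 12·y^2 + 92·y + 72)·(3 − 7·x)    [combine like terms]
= 84·x·y^2 − 196·x^2·y^2 − 528·x·y + 1232·x^2·y − 612·x + 1428·x^2 + 180·x^2·y − 420·x^3·y + 180·x^2 − 420·x^3 − 24·y^3 + 56·x·y^3 + 36·y^2 − 84·x·y^2 + 276·y − 644·x·y + 216 − 504·x    [distributive law]
= −196·x^2·y^2 − 1172·x·y + 1412·x^2·y − 1116·x + 1608·x^2 − 420·x^3·y − 420·x^3 − 24·y^3 + 56·x·y^3 + 36·y^2 + 276·y + 216    [combine like terms]

−196·x^2·y^2 − 1172·x·y + 1412·x^2·y − 1116·x + 1608·x^2 − 420·x^3·y − 420·x^3 − 24·y^3 + 56·x·y^3 + 36·y^2 + 276·y + 216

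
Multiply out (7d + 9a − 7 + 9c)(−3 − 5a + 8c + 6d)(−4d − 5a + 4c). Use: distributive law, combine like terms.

(7d + 9a − 7 + 9c)(−3 − 5a + 8c + 6d)(−4d − 5a + 4c)
= (−21d − 35ad + 56cd + 42d^2 − 27a − 45a^2 + 72ac + 54ad + 21 + 35a − 56c − 42d − 27c − 45ac + 72c^2 + 54cd)(−4d − 5a + 4c)    [distributive law]
= (−63d + 19ad + 110cd + 42d^2 + 8a − 45a^2 + 27ac + 21 − 83c + 72c^2)(−4d − 5a + 4c)    [combine like terms]
= 252d^2 + 315ad − 252cd − 76ad^2 − 95a^2d + 76acd − 440cd^2 − 550acd + 440c^2d − 168d^3 − 210ad^2 + 168cd^2 − 32ad − 40a^2 + 32ac + 180a^2d + 225a^3 − 180a^2c − 108acd − 135a^2c + 108ac^2 − 84d − 105a + 84c + 332cd + 415ac − 332c^2 − 288c^2d − 360ac^2 + 288c^3    [distributive law]
= 252d^2 + 283ad + 80cd − 286ad^2 + 85a^2d − 582acd − 272cd^2 + 152c^2d − 168d^3 − 40a^2 + 447ac + 225a^3 − 315a^2c − 252ac^2 − 84d − 105a + 84c − 332c^2 + 288c^3    [combine like terms]

252d^2 + 283ad + 80cd − 286ad^2 + 85a^2d − 582acd − 272cd^2 + 152c^2d − 168d^3 − 40a^2 + 447ac + 225a^3 − 315a^2c − 252ac^2 − 84d − 105a + 84c − 332c^2 + 288c^3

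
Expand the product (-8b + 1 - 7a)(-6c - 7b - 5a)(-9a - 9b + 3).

-810abc - 432b^2c + 198bc - 1305ab^2 - 504b^3 + 231b^2 - 1116a^2b + 375ab + 180ac - 18c - 21b + 150a^2 - 15a - 378a^2c - 315a^3

(-8b + 1 - 7a)(-6c - 7b - 5a)(-9a - 9b + 3)
= (48bc + 56b^2 + 40ab - 6c - 7b - 5a + 42ac + 49ab + 35a^2)(-9a - 9b + 3)    [distributive law]
= (48bc + 56b^2 + 89ab - 6c - 7b - 5a + 42ac + 35a^2)(-9a - 9b + 3)    [combine like terms]
= -432abc - 432b^2c + 144bc - 504ab^2 - 504b^3 + 168b^2 - 801a^2b - 801ab^2 + 267ab + 54ac + 54bc - 18c + 63ab + 63b^2 - 21b + 45a^2 + 45ab - 15a - 378a^2c - 378abc + 126ac - 315a^3 - 315a^2b + 105a^2    [distributive law]
= -810abc - 432b^2c + 198bc - 1305ab^2 - 504b^3 + 231b^2 - 1116a^2b + 375ab + 180ac - 18c - 21b + 150a^2 - 15a - 378a^2c - 315a^3    [combine like terms]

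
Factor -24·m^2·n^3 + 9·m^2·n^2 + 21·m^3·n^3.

3·m^2·n^2(-8·n + 3 + 7·m·n)

-24·m^2·n^3 + 9·m^2·n^2 + 21·m^3·n^3
= 3(-8·m^2·n^3 + 3·m^2·n^2 + 7·m^3·n^3)    [factor out 3]
= 3·m^2·n^2(-8·n + 3 + 7·m·n)    [factor out m^2·n^2]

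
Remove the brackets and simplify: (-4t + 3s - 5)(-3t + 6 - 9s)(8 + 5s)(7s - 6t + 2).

(-4t + 3s - 5)(-3t + 6 - 9s)(8 + 5s)(7s - 6t + 2)
= (12t^2 - 24t + 36st - 9st + 18s - 27s^2 + 15t - 30 + 45s)(8 + 5s)(7s - 6t + 2)    [distributive law]
= (12t^2 - 9t + 27st + 63s - 27s^2 - 30)(8 + 5s)(7s - 6t + 2)    [combine like terms]
= (96t^2 + 60st^2 - 72t - 45st + 216st + 135s^2t + 504s + 315s^2 - 216s^2 - 135s^3 - 240 - 150s)(7s - 6t + 2)    [distributive law]
= (96t^2 + 60st^2 - 72t + 171st + 135s^2t + 354s + 99s^2 - 135s^3 - 240)(7s - 6t + 2)    [combine like terms]
= 672st^2 - 576t^3 + 192t^2 + 420s^2t^2 - 360st^3 + 120st^2 - 504st + 432t^2 - 144t + 1197s^2t - 1026st^2 + 342st + 945s^3t - 810s^2t^2 + 270s^2t + 2478s^2 - 2124st + 708s + 693s^3 - 594s^2t + 198s^2 - 945s^4 + 810s^3t - 270s^3 - 1680s + 1440t - 480    [distributive law]
= -234st^2 - 576t^3 + 624t^2 - 390s^2t^2 - 360st^3 - 2286st + 1296t + 873s^2t + 1755s^3t + 2676s^2 - 972s + 423s^3 - 945s^4 - 480    [combine like terms]

-234st^2 - 576t^3 + 624t^2 - 390s^2t^2 - 360st^3 - 2286st + 1296t + 873s^2t + 1755s^3t + 2676s^2 - 972s + 423s^3 - 945s^4 - 480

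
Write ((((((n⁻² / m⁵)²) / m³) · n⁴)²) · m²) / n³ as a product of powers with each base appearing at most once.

m⁻²⁴n⁻³

((((((n⁻² / m⁵)²) / m³) · n⁴)²) · m²) / n³
= ((((((n⁻² / m⁵)²) / m³)²) · ((n⁴)²)) · m²) / n³    [power of a product]
= ((((((n⁻² / m⁵)²)²) / ((m³)²)) · ((n⁴)²)) · m²) / n³    [power of a quotient]
= (((((n⁻² / m⁵)⁴) / ((m³)²)) · ((n⁴)²)) · m²) / n³    [power of a power]
= ((((((n⁻²)⁴) / ((m⁵)⁴)) / ((m³)²)) · ((n⁴)²)) · m²) / n³    [power of a quotient]
= ((((n⁻⁸ / ((m⁵)⁴)) / ((m³)²)) · ((n⁴)²)) · m²) / n³    [power of a power]
= ((((n⁻⁸ / m²⁰) / ((m³)²)) · ((n⁴)²)) · m²) / n³    [power of a power]
= ((((n⁻⁸ / m²⁰) / m⁶) · ((n⁴)²)) · m²) / n³    [power of a power]
= ((((n⁻⁸ / m²⁰) / m⁶) · n⁸) · m²) / n³    [power of a power]
= m⁻²⁴n⁻³    [quotient of powers; product of powers]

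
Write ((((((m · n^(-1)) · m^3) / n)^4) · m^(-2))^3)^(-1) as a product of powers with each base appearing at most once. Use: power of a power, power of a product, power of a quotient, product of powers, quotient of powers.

((((((m · n^(-1)) · m^3) / n)^4) · m^(-2))^3)^(-1)
= (((((m · n^(-1)) · m^3) / n)^4) · m^(-2))^(-3)    [power of a power]
= (((((m · n^(-1)) · m^3) / n)^4)^(-3)) · ((m^(-2))^(-3))    [power of a product]
= ((((m · n^(-1)) · m^3) / n)^(-12)) · ((m^(-2))^(-3))    [power of a power]
= ((((m · n^(-1)) · m^3)^(-12)) / (n^(-12))) · ((m^(-2))^(-3))    [power of a quotient]
= ((((m · n^(-1))^(-12)) · ((m^3)^(-12))) / (n^(-12))) · ((m^(-2))^(-3))    [power of a product]
= ((((m^(-12)) · ((n^(-1))^(-12))) · ((m^3)^(-12))) / (n^(-12))) · ((m^(-2))^(-3))    [power of a product]
= (((m^(-12) · n^12) · ((m^3)^(-12))) / (n^(-12))) · ((m^(-2))^(-3))    [power of a power]
= (((m^(-12) · n^12) · m^(-36)) / (n^(-12))) · ((m^(-2))^(-3))    [power of a power]
= (((m^(-12) · n^12) · m^(-36)) / n^(-12)) · m^6    [power of a power]
= m^(-42)·n^24    [quotient of powers; product of powers]

m^(-42)·n^24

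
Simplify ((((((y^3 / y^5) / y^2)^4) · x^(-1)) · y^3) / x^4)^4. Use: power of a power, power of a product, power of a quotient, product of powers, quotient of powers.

x^(-20)y^(-52)

((((((y^3 / y^5) / y^2)^4) · x^(-1)) · y^3) / x^4)^4
= ((((((y^3 / y^5) / y^2)^4) · x^(-1)) · y^3)^4) / ((x^4)^4)    [power of a quotient]
= ((((((y^3 / y^5) / y^2)^4) · x^(-1))^4) · ((y^3)^4)) / ((x^4)^4)    [power of a product]
= ((((((y^3 / y^5) / y^2)^4)^4) · ((x^(-1))^4)) · ((y^3)^4)) / ((x^4)^4)    [power of a product]
= (((((y^3 / y^5) / y^2)^16) · ((x^(-1))^4)) · ((y^3)^4)) / ((x^4)^4)    [power of a power]
= (((((y^3 / y^5)^16) / ((y^2)^16)) · ((x^(-1))^4)) · ((y^3)^4)) / ((x^4)^4)    [power of a quotient]
= ((((((y^3)^16) / ((y^5)^16)) / ((y^2)^16)) · ((x^(-1))^4)) · ((y^3)^4)) / ((x^4)^4)    [power of a quotient]
= ((((y^48 / ((y^5)^16)) / ((y^2)^16)) · ((x^(-1))^4)) · ((y^3)^4)) / ((x^4)^4)    [power of a power]
= ((((y^48 / y^80) / ((y^2)^16)) · ((x^(-1))^4)) · ((y^3)^4)) / ((x^4)^4)    [power of a power]
= (((y^(-32) / ((y^2)^16)) · ((x^(-1))^4)) · ((y^3)^4)) / ((x^4)^4)    [quotient of powers]
= (((y^(-32) / y^32) · ((x^(-1))^4)) · ((y^3)^4)) / ((x^4)^4)    [power of a power]
= ((y^(-64) · ((x^(-1))^4)) · ((y^3)^4)) / ((x^4)^4)    [quotient of powers]
= ((y^(-64) · x^(-4)) · ((y^3)^4)) / ((x^4)^4)    [power of a power]
= ((y^(-64) · x^(-4)) · y^12) / ((x^4)^4)    [power of a power]
= ((y^(-64) · x^(-4)) · y^12) / x^16    [power of a power]
= x^(-20)y^(-52)    [quotient of powers; product of powers]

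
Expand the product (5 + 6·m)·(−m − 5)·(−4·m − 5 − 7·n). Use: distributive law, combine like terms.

(5 + 6·m)·(−m − 5)·(−4·m − 5 − 7·n)
= (−5·m − 25 − 6·m^2 − 30·m)·(−4·m − 5 − 7·n)    [distributive law]
= (−35·m − 25 − 6·m^2)·(−4·m − 5 − 7·n)    [combine like terms]
= 140·m^2 + 175·m + 245·m·n + 100·m + 125 + 175·n + 24·m^3 + 30·m^2 + 42·m^2·n    [distributive law]
= 170·m^2 + 275·m + 245·m·n + 125 + 175·n + 24·m^3 + 42·m^2·n    [combine like terms]

170·m^2 + 275·m + 245·m·n + 125 + 175·n + 24·m^3 + 42·m^2·n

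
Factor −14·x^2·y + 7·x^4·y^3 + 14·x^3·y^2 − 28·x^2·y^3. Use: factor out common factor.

7·x^2·y(−2 + x^2·y^2 + 2·x·y − 4·y^2)

−14·x^2·y + 7·x^4·y^3 + 14·x^3·y^2 − 28·x^2·y^3
= 7(−2·x^2·y + x^4·y^3 + 2·x^3·y^2 − 4·x^2·y^3)    [factor out 7]
= 7·x^2·y(−2 + x^2·y^2 + 2·x·y − 4·y^2)    [factor out x^2·y]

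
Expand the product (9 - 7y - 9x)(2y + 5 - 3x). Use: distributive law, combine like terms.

(9 - 7y - 9x)(2y + 5 - 3x)
= 18y + 45 - 27x - 14y² - 35y + 21xy - 18xy - 45x + 27x²    [distributive law]
= -17y + 45 - 72x - 14y² + 3xy + 27x²    [combine like terms]

-17y + 45 - 72x - 14y² + 3xy + 27x²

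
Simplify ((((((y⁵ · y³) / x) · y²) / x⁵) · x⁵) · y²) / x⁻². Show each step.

((((((y⁵ · y³) / x) · y²) / x⁵) · x⁵) · y²) / x⁻²
= (((((y⁸ / x) · y²) / x⁵) · x⁵) · y²) / x⁻²    [product of powers]
= xy¹²    [quotient of powers; product of powers]

xy¹²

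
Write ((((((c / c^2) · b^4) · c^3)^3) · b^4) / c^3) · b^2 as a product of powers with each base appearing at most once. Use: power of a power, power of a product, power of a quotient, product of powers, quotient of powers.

((((((c / c^2) · b^4) · c^3)^3) · b^4) / c^3) · b^2
= ((((((c / c^2) · b^4)^3) · ((c^3)^3)) · b^4) / c^3) · b^2    [power of a product]
= ((((((c / c^2)^3) · ((b^4)^3)) · ((c^3)^3)) · b^4) / c^3) · b^2    [power of a product]
= ((((((c^3) / ((c^2)^3)) · ((b^4)^3)) · ((c^3)^3)) · b^4) / c^3) · b^2    [power of a quotient]
= (((((c^3 / c^6) · ((b^4)^3)) · ((c^3)^3)) · b^4) / c^3) · b^2    [power of a power]
= ((((c^(-3) · ((b^4)^3)) · ((c^3)^3)) · b^4) / c^3) · b^2    [quotient of powers]
= ((((c^(-3) · b^12) · ((c^3)^3)) · b^4) / c^3) · b^2    [power of a power]
= ((((c^(-3) · b^12) · c^9) · b^4) / c^3) · b^2    [power of a power]
= b^18·c^3    [quotient of powers; product of powers]

b^18·c^3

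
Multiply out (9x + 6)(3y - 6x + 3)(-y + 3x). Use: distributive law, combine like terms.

(9x + 6)(3y - 6x + 3)(-y + 3x)
= (27xy - 54x² + 27x + 18y - 36x + 18)(-y + 3x)    [distributive law]
= (27xy - 54x² - 9x + 18y + 18)(-y + 3x)    [combine like terms]
= -27xy² + 81x²y + 54x²y - 162x³ + 9xy - 27x² - 18y² + 54xy - 18y + 54x    [distributive law]
= -27xy² + 135x²y - 162x³ + 63xy - 27x² - 18y² - 18y + 54x    [combine like terms]

-27xy² + 135x²y - 162x³ + 63xy - 27x² - 18y² - 18y + 54x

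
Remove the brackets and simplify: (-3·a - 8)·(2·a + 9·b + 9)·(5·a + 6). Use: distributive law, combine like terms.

-30·a³ - 251·a² - 135·a²·b - 522·a·b - 618·a - 432·b - 432

(-3·a - 8)·(2·a + 9·b + 9)·(5·a + 6)
= (-6·a² - 27·a·b - 27·a - 16·a - 72·b - 72)·(5·a + 6)    [distributive law]
= (-6·a² - 27·a·b - 43·a - 72·b - 72)·(5·a + 6)    [combine like terms]
= -30·a³ - 36·a² - 135·a²·b - 162·a·b - 215·a² - 258·a - 360·a·b - 432·b - 360·a - 432    [distributive law]
= -30·a³ - 251·a² - 135·a²·b - 522·a·b - 618·a - 432·b - 432    [combine like terms]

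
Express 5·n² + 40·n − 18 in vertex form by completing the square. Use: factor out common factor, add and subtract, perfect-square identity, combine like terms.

5·n² + 40·n − 18
= 5(n² + 8·n) − 18    [factor out 5 from the n-terms]
= 5(n² + 8·n + 16 − 16) − 18    [add and subtract 16 inside the bracket]
= 5(n + 4)² − 80 − 18    [perfect-square identity]
= 5(n + 4)² − 98    [combine constants]

5(n + 4)² − 98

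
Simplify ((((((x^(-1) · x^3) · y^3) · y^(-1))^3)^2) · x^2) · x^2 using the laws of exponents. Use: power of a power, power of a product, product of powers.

x^16y^12

((((((x^(-1) · x^3) · y^3) · y^(-1))^3)^2) · x^2) · x^2
= (((((x^(-1) · x^3) · y^3) · y^(-1))^6) · x^2) · x^2    [power of a power]
= (((((x^(-1) · x^3) · y^3)^6) · ((y^(-1))^6)) · x^2) · x^2    [power of a product]
= (((((x^(-1) · x^3)^6) · ((y^3)^6)) · ((y^(-1))^6)) · x^2) · x^2    [power of a product]
= ((((((x^(-1))^6) · ((x^3)^6)) · ((y^3)^6)) · ((y^(-1))^6)) · x^2) · x^2    [power of a product]
= ((((x^(-6) · ((x^3)^6)) · ((y^3)^6)) · ((y^(-1))^6)) · x^2) · x^2    [power of a power]
= ((((x^(-6) · x^18) · ((y^3)^6)) · ((y^(-1))^6)) · x^2) · x^2    [power of a power]
= (((x^12 · ((y^3)^6)) · ((y^(-1))^6)) · x^2) · x^2    [product of powers]
= (((x^12 · y^18) · ((y^(-1))^6)) · x^2) · x^2    [power of a power]
= (((x^12 · y^18) · y^(-6)) · x^2) · x^2    [power of a power]
= x^16y^12    [product of powers]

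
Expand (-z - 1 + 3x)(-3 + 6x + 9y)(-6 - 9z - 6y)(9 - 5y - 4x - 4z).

(-z - 1 + 3x)(-3 + 6x + 9y)(-6 - 9z - 6y)(9 - 5y - 4x - 4z)
= (3z - 6xz - 9yz + 3 - 6x - 9y - 9x + 18x^2 + 27xy)(-6 - 9z - 6y)(9 - 5y - 4x - 4z)    [distributive law]
= (3z - 6xz - 9yz + 3 - 15x - 9y + 18x^2 + 27xy)(-6 - 9z - 6y)(9 - 5y - 4x - 4z)    [combine like terms]
= (-18z - 27z^2 - 18yz + 36xz + 54xz^2 + 36xyz + 54yz + 81yz^2 + 54y^2z - 18 - 27z - 18y + 90x + 135xz + 90xy + 54y + 81yz + 54y^2 - 108x^2 - 162x^2z - 108x^2y - 162xy - 243xyz - 162xy^2)(9 - 5y - 4x - 4z)    [distributive law]
= (-45z - 27z^2 + 117yz + 171xz + 54xz^2 - 207xyz + 81yz^2 + 54y^2z - 18 + 36y + 90x - 72xy + 54y^2 - 108x^2 - 162x^2z - 108x^2y - 162xy^2)(9 - 5y - 4x - 4z)    [combine like terms]
= -405z + 225yz + 180xz + 180z^2 - 243z^2 + 135yz^2 + 108xz^2 + 108z^3 + 1053yz - 585y^2z - 468xyz - 468yz^2 + 1539xz - 855xyz - 684x^2z - 684xz^2 + 486xz^2 - 270xyz^2 - 216x^2z^2 - 216xz^3 - 1863xyz + 1035xy^2z + 828x^2yz + 828xyz^2 + 729yz^2 - 405y^2z^2 - 324xyz^2 - 324yz^3 + 486y^2z - 270y^3z - 216xy^2z - 216y^2z^2 - 162 + 90y + 72x + 72z + 324y - 180y^2 - 144xy - 144yz + 810x - 450xy - 360x^2 - 360xz - 648xy + 360xy^2 + 288x^2y + 288xyz + 486y^2 - 270y^3 - 216xy^2 - 216y^2z - 972x^2 + 540x^2y + 432x^3 + 432x^2z - 1458x^2z + 810x^2yz + 648x^3z + 648x^2z^2 - 972x^2y + 540x^2y^2 + 432x^3y + 432x^2yz - 1458xy^2 + 810xy^3 + 648x^2y^2 + 648xy^2z    [distributive law]
= -333z + 1134yz + 1359xz - 63z^2 + 396yz^2 - 90xz^2 + 108z^3 - 315y^2z - 2898xyz - 1710x^2z + 234xyz^2 + 432x^2z^2 - 216xz^3 + 1467xy^2z + 2070x^2yz - 621y^2z^2 - 324yz^3 - 270y^3z - 162 + 414y + 882x + 306y^2 - 1242xy - 1332x^2 - 1314xy^2 - 144x^2y - 270y^3 + 432x^3 + 648x^3z + 1188x^2y^2 + 432x^3y + 810xy^3    [combine like terms]

-333z + 1134yz + 1359xz - 63z^2 + 396yz^2 - 90xz^2 + 108z^3 - 315y^2z - 2898xyz - 1710x^2z + 234xyz^2 + 432x^2z^2 - 216xz^3 + 1467xy^2z + 2070x^2yz - 621y^2z^2 - 324yz^3 - 270y^3z - 162 + 414y + 882x + 306y^2 - 1242xy - 1332x^2 - 1314xy^2 - 144x^2y - 270y^3 + 432x^3 + 648x^3z + 1188x^2y^2 + 432x^3y + 810xy^3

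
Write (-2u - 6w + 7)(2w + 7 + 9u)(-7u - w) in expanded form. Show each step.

(-2u - 6w + 7)(2w + 7 + 9u)(-7u - w)
= (-4uw - 14u - 18u^2 - 12w^2 - 42w - 54uw + 14w + 49 + 63u)(-7u - w)    [distributive law]
= (-58uw + 49u - 18u^2 - 12w^2 - 28w + 49)(-7u - w)    [combine like terms]
= 406u^2w + 58uw^2 - 343u^2 - 49uw + 126u^3 + 18u^2w + 84uw^2 + 12w^3 + 196uw + 28w^2 - 343u - 49w    [distributive law]
= 424u^2w + 142uw^2 - 343u^2 + 147uw + 126u^3 + 12w^3 + 28w^2 - 343u - 49w    [combine like terms]

424u^2w + 142uw^2 - 343u^2 + 147uw + 126u^3 + 12w^3 + 28w^2 - 343u - 49w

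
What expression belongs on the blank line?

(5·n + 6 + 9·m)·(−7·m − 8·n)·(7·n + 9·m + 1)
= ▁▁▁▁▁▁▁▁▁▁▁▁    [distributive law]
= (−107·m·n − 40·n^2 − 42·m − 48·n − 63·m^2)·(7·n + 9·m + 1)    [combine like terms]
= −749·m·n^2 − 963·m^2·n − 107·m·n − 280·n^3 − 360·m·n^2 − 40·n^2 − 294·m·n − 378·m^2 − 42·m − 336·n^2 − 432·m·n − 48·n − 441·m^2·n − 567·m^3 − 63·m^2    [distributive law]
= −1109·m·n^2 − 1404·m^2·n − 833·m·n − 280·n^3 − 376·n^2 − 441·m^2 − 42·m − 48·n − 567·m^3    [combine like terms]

Applying distributive law to the line above:

(−35·m·n − 40·n^2 − 42·m − 48·n − 63·m^2 − 72·m·n)·(7·n + 9·m + 1)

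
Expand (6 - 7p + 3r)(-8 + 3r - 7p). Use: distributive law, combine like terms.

(6 - 7p + 3r)(-8 + 3r - 7p)
= -48 + 18r - 42p + 56p - 21pr + 49p² - 24r + 9r² - 21pr    [distributive law]
= -48 - 6r + 14p - 42pr + 49p² + 9r²    [combine like terms]

-48 - 6r + 14p - 42pr + 49p² + 9r²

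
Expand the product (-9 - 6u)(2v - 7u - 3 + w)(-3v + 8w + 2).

(-9 - 6u)(2v - 7u - 3 + w)(-3v + 8w + 2)
= (-18v + 63u + 27 - 9w - 12uv + 42u² + 18u - 6uw)(-3v + 8w + 2)    [distributive law]
= (-18v + 81u + 27 - 9w - 12uv + 42u² - 6uw)(-3v + 8w + 2)    [combine like terms]
= 54v² - 144vw - 36v - 243uv + 648uw + 162u - 81v + 216w + 54 + 27vw - 72w² - 18w + 36uv² - 96uvw - 24uv - 126u²v + 336u²w + 84u² + 18uvw - 48uw² - 12uw    [distributive law]
= 54v² - 117vw - 117v - 267uv + 636uw + 162u + 198w + 54 - 72w² + 36uv² - 78uvw - 126u²v + 336u²w + 84u² - 48uw²    [combine like terms]

54v² - 117vw - 117v - 267uv + 636uw + 162u + 198w + 54 - 72w² + 36uv² - 78uvw - 126u²v + 336u²w + 84u² - 48uw²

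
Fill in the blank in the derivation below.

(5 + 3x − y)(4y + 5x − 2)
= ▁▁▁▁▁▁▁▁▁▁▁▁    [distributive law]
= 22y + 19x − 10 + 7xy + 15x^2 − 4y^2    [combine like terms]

By distributive law:

20y + 25x − 10 + 12xy + 15x^2 − 6x − 4y^2 − 5xy + 2y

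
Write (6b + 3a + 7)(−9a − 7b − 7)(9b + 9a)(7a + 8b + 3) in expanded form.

−14715a^2b^2 − 11070ab^3 − 21492ab^2 − 8370a^3b − 19827a^2b − 3024b^4 − 7686b^3 − 5985b^2 − 11340ab − 1701a^4 − 6021a^3 − 5355a^2 − 1323b − 1323a

(6b + 3a + 7)(−9a − 7b − 7)(9b + 9a)(7a + 8b + 3)
= (−54ab − 42b^2 − 42b − 27a^2 − 21ab − 21a − 63a − 49b − 49)(9b + 9a)(7a + 8b + 3)    [distributive law]
= (−75ab − 42b^2 − 91b − 27a^2 − 84a − 49)(9b + 9a)(7a + 8b + 3)    [combine like terms]
= (−675ab^2 − 675a^2b − 378b^3 − 378ab^2 − 819b^2 − 819ab − 243a^2b − 243a^3 − 756ab − 756a^2 − 441b − 441a)(7a + 8b + 3)    [distributive law]
= (−1053ab^2 − 918a^2b − 378b^3 − 819b^2 − 1575ab − 243a^3 − 756a^2 − 441b − 441a)(7a + 8b + 3)    [combine like terms]
= −7371a^2b^2 − 8424ab^3 − 3159ab^2 − 6426a^3b − 7344a^2b^2 − 2754a^2b − 2646ab^3 − 3024b^4 − 1134b^3 − 5733ab^2 − 6552b^3 − 2457b^2 − 11025a^2b − 12600ab^2 − 4725ab − 1701a^4 − 1944a^3b − 729a^3 − 5292a^3 − 6048a^2b − 2268a^2 − 3087ab − 3528b^2 − 1323b − 3087a^2 − 3528ab − 1323a    [distributive law]
= −14715a^2b^2 − 11070ab^3 − 21492ab^2 − 8370a^3b − 19827a^2b − 3024b^4 − 7686b^3 − 5985b^2 − 11340ab − 1701a^4 − 6021a^3 − 5355a^2 − 1323b − 1323a    [combine like terms]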